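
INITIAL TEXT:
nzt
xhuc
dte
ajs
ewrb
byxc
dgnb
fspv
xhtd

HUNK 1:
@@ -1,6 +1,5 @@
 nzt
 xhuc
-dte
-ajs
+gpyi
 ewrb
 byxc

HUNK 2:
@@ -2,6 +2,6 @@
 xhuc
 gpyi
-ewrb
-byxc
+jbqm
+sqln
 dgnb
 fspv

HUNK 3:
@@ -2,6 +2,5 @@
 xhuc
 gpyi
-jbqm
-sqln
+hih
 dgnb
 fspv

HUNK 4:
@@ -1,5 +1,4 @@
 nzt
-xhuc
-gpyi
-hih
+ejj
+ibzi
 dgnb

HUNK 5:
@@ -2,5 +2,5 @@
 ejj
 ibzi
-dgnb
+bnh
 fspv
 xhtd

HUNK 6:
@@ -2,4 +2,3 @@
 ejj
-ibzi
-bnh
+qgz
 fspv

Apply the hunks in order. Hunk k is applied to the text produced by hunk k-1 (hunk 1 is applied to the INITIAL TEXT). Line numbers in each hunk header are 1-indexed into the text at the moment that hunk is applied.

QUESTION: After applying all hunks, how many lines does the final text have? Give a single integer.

Answer: 5

Derivation:
Hunk 1: at line 1 remove [dte,ajs] add [gpyi] -> 8 lines: nzt xhuc gpyi ewrb byxc dgnb fspv xhtd
Hunk 2: at line 2 remove [ewrb,byxc] add [jbqm,sqln] -> 8 lines: nzt xhuc gpyi jbqm sqln dgnb fspv xhtd
Hunk 3: at line 2 remove [jbqm,sqln] add [hih] -> 7 lines: nzt xhuc gpyi hih dgnb fspv xhtd
Hunk 4: at line 1 remove [xhuc,gpyi,hih] add [ejj,ibzi] -> 6 lines: nzt ejj ibzi dgnb fspv xhtd
Hunk 5: at line 2 remove [dgnb] add [bnh] -> 6 lines: nzt ejj ibzi bnh fspv xhtd
Hunk 6: at line 2 remove [ibzi,bnh] add [qgz] -> 5 lines: nzt ejj qgz fspv xhtd
Final line count: 5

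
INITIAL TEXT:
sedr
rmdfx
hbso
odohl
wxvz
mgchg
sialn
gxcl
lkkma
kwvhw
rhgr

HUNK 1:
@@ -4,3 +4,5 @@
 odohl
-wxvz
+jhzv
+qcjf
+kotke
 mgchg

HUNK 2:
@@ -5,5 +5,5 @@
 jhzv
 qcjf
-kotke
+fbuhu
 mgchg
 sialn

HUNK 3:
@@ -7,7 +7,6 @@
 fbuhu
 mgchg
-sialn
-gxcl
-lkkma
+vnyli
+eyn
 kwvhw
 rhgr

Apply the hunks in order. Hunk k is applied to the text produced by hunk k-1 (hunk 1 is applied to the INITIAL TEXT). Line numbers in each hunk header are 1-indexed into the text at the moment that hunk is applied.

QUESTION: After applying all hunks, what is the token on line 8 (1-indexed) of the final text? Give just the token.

Answer: mgchg

Derivation:
Hunk 1: at line 4 remove [wxvz] add [jhzv,qcjf,kotke] -> 13 lines: sedr rmdfx hbso odohl jhzv qcjf kotke mgchg sialn gxcl lkkma kwvhw rhgr
Hunk 2: at line 5 remove [kotke] add [fbuhu] -> 13 lines: sedr rmdfx hbso odohl jhzv qcjf fbuhu mgchg sialn gxcl lkkma kwvhw rhgr
Hunk 3: at line 7 remove [sialn,gxcl,lkkma] add [vnyli,eyn] -> 12 lines: sedr rmdfx hbso odohl jhzv qcjf fbuhu mgchg vnyli eyn kwvhw rhgr
Final line 8: mgchg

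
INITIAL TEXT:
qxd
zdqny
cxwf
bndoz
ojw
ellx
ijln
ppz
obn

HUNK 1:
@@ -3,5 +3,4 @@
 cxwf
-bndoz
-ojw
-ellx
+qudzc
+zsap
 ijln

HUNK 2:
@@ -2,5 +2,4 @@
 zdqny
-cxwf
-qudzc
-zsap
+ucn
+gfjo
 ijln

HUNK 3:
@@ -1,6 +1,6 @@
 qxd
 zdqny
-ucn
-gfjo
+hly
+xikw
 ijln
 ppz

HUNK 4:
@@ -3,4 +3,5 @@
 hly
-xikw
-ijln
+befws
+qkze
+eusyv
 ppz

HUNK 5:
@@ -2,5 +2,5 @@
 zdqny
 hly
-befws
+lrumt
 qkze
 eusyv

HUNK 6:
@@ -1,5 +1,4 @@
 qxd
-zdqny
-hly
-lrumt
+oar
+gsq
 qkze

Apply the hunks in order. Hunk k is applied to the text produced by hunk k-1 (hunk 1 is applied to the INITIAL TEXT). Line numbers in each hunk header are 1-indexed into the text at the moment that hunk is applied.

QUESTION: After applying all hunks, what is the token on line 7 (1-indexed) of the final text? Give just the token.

Hunk 1: at line 3 remove [bndoz,ojw,ellx] add [qudzc,zsap] -> 8 lines: qxd zdqny cxwf qudzc zsap ijln ppz obn
Hunk 2: at line 2 remove [cxwf,qudzc,zsap] add [ucn,gfjo] -> 7 lines: qxd zdqny ucn gfjo ijln ppz obn
Hunk 3: at line 1 remove [ucn,gfjo] add [hly,xikw] -> 7 lines: qxd zdqny hly xikw ijln ppz obn
Hunk 4: at line 3 remove [xikw,ijln] add [befws,qkze,eusyv] -> 8 lines: qxd zdqny hly befws qkze eusyv ppz obn
Hunk 5: at line 2 remove [befws] add [lrumt] -> 8 lines: qxd zdqny hly lrumt qkze eusyv ppz obn
Hunk 6: at line 1 remove [zdqny,hly,lrumt] add [oar,gsq] -> 7 lines: qxd oar gsq qkze eusyv ppz obn
Final line 7: obn

Answer: obn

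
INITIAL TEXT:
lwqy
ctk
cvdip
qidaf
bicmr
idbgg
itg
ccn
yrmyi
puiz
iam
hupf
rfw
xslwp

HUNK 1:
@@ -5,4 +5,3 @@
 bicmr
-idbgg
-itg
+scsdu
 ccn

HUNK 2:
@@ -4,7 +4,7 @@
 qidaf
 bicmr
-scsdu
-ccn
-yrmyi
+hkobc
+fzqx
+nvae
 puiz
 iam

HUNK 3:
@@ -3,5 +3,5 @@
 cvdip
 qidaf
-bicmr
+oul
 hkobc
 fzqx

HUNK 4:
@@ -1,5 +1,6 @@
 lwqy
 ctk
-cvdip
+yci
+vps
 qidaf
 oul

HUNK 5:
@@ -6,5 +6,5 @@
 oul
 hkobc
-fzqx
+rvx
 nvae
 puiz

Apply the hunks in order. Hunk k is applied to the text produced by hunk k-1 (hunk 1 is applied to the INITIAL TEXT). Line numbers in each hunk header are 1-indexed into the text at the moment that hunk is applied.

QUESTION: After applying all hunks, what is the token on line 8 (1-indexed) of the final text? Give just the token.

Hunk 1: at line 5 remove [idbgg,itg] add [scsdu] -> 13 lines: lwqy ctk cvdip qidaf bicmr scsdu ccn yrmyi puiz iam hupf rfw xslwp
Hunk 2: at line 4 remove [scsdu,ccn,yrmyi] add [hkobc,fzqx,nvae] -> 13 lines: lwqy ctk cvdip qidaf bicmr hkobc fzqx nvae puiz iam hupf rfw xslwp
Hunk 3: at line 3 remove [bicmr] add [oul] -> 13 lines: lwqy ctk cvdip qidaf oul hkobc fzqx nvae puiz iam hupf rfw xslwp
Hunk 4: at line 1 remove [cvdip] add [yci,vps] -> 14 lines: lwqy ctk yci vps qidaf oul hkobc fzqx nvae puiz iam hupf rfw xslwp
Hunk 5: at line 6 remove [fzqx] add [rvx] -> 14 lines: lwqy ctk yci vps qidaf oul hkobc rvx nvae puiz iam hupf rfw xslwp
Final line 8: rvx

Answer: rvx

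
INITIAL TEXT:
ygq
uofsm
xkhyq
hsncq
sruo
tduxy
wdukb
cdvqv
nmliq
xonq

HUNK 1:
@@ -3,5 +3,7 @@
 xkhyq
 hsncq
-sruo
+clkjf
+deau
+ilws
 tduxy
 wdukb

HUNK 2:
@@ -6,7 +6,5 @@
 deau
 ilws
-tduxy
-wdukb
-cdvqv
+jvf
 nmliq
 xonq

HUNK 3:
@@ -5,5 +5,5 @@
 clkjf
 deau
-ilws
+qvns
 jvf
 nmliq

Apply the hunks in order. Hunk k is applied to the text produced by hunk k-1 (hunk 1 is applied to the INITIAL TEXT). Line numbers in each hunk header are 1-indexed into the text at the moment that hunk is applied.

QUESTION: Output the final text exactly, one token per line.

Answer: ygq
uofsm
xkhyq
hsncq
clkjf
deau
qvns
jvf
nmliq
xonq

Derivation:
Hunk 1: at line 3 remove [sruo] add [clkjf,deau,ilws] -> 12 lines: ygq uofsm xkhyq hsncq clkjf deau ilws tduxy wdukb cdvqv nmliq xonq
Hunk 2: at line 6 remove [tduxy,wdukb,cdvqv] add [jvf] -> 10 lines: ygq uofsm xkhyq hsncq clkjf deau ilws jvf nmliq xonq
Hunk 3: at line 5 remove [ilws] add [qvns] -> 10 lines: ygq uofsm xkhyq hsncq clkjf deau qvns jvf nmliq xonq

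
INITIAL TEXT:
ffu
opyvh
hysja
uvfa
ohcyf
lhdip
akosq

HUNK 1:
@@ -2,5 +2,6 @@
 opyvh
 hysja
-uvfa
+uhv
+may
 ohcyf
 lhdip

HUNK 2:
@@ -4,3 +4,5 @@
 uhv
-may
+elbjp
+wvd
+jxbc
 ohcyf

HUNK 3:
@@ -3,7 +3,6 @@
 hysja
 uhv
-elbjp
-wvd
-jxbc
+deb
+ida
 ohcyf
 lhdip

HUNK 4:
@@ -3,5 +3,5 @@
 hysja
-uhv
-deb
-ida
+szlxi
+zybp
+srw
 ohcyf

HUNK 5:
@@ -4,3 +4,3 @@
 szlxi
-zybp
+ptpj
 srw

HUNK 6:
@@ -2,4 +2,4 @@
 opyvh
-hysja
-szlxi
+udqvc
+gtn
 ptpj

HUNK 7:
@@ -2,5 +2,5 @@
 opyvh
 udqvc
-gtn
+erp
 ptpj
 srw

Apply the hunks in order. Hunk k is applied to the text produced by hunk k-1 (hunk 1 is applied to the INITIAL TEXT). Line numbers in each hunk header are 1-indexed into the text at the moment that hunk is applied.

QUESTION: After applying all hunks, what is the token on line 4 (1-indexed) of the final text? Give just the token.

Hunk 1: at line 2 remove [uvfa] add [uhv,may] -> 8 lines: ffu opyvh hysja uhv may ohcyf lhdip akosq
Hunk 2: at line 4 remove [may] add [elbjp,wvd,jxbc] -> 10 lines: ffu opyvh hysja uhv elbjp wvd jxbc ohcyf lhdip akosq
Hunk 3: at line 3 remove [elbjp,wvd,jxbc] add [deb,ida] -> 9 lines: ffu opyvh hysja uhv deb ida ohcyf lhdip akosq
Hunk 4: at line 3 remove [uhv,deb,ida] add [szlxi,zybp,srw] -> 9 lines: ffu opyvh hysja szlxi zybp srw ohcyf lhdip akosq
Hunk 5: at line 4 remove [zybp] add [ptpj] -> 9 lines: ffu opyvh hysja szlxi ptpj srw ohcyf lhdip akosq
Hunk 6: at line 2 remove [hysja,szlxi] add [udqvc,gtn] -> 9 lines: ffu opyvh udqvc gtn ptpj srw ohcyf lhdip akosq
Hunk 7: at line 2 remove [gtn] add [erp] -> 9 lines: ffu opyvh udqvc erp ptpj srw ohcyf lhdip akosq
Final line 4: erp

Answer: erp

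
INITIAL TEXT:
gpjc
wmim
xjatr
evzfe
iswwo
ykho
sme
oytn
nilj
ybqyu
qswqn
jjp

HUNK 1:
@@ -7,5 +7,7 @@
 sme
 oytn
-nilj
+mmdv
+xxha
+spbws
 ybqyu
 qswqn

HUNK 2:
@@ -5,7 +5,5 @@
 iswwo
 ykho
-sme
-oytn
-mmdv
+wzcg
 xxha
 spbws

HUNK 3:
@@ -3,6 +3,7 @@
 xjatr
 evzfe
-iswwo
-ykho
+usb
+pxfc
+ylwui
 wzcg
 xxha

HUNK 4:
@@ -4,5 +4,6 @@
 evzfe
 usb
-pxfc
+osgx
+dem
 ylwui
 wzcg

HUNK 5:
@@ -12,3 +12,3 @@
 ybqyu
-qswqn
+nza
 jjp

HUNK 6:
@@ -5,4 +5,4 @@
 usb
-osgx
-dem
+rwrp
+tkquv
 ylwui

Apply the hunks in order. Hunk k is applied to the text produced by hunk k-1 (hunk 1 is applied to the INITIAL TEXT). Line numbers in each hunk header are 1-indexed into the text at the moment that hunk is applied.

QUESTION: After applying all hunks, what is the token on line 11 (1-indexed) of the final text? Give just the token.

Hunk 1: at line 7 remove [nilj] add [mmdv,xxha,spbws] -> 14 lines: gpjc wmim xjatr evzfe iswwo ykho sme oytn mmdv xxha spbws ybqyu qswqn jjp
Hunk 2: at line 5 remove [sme,oytn,mmdv] add [wzcg] -> 12 lines: gpjc wmim xjatr evzfe iswwo ykho wzcg xxha spbws ybqyu qswqn jjp
Hunk 3: at line 3 remove [iswwo,ykho] add [usb,pxfc,ylwui] -> 13 lines: gpjc wmim xjatr evzfe usb pxfc ylwui wzcg xxha spbws ybqyu qswqn jjp
Hunk 4: at line 4 remove [pxfc] add [osgx,dem] -> 14 lines: gpjc wmim xjatr evzfe usb osgx dem ylwui wzcg xxha spbws ybqyu qswqn jjp
Hunk 5: at line 12 remove [qswqn] add [nza] -> 14 lines: gpjc wmim xjatr evzfe usb osgx dem ylwui wzcg xxha spbws ybqyu nza jjp
Hunk 6: at line 5 remove [osgx,dem] add [rwrp,tkquv] -> 14 lines: gpjc wmim xjatr evzfe usb rwrp tkquv ylwui wzcg xxha spbws ybqyu nza jjp
Final line 11: spbws

Answer: spbws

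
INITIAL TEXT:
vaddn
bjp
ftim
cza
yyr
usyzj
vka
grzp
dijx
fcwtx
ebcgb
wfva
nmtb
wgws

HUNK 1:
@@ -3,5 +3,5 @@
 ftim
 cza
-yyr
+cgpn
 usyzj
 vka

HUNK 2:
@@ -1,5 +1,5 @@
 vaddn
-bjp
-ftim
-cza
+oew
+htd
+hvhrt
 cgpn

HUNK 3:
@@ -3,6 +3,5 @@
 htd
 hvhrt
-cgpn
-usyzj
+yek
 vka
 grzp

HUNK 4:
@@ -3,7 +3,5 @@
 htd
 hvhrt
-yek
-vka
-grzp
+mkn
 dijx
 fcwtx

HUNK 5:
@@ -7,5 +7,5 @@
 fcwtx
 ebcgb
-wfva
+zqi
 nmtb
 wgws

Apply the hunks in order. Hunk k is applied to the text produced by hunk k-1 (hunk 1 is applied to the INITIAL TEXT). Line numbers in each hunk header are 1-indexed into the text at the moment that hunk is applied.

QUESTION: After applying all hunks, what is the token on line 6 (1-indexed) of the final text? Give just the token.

Answer: dijx

Derivation:
Hunk 1: at line 3 remove [yyr] add [cgpn] -> 14 lines: vaddn bjp ftim cza cgpn usyzj vka grzp dijx fcwtx ebcgb wfva nmtb wgws
Hunk 2: at line 1 remove [bjp,ftim,cza] add [oew,htd,hvhrt] -> 14 lines: vaddn oew htd hvhrt cgpn usyzj vka grzp dijx fcwtx ebcgb wfva nmtb wgws
Hunk 3: at line 3 remove [cgpn,usyzj] add [yek] -> 13 lines: vaddn oew htd hvhrt yek vka grzp dijx fcwtx ebcgb wfva nmtb wgws
Hunk 4: at line 3 remove [yek,vka,grzp] add [mkn] -> 11 lines: vaddn oew htd hvhrt mkn dijx fcwtx ebcgb wfva nmtb wgws
Hunk 5: at line 7 remove [wfva] add [zqi] -> 11 lines: vaddn oew htd hvhrt mkn dijx fcwtx ebcgb zqi nmtb wgws
Final line 6: dijx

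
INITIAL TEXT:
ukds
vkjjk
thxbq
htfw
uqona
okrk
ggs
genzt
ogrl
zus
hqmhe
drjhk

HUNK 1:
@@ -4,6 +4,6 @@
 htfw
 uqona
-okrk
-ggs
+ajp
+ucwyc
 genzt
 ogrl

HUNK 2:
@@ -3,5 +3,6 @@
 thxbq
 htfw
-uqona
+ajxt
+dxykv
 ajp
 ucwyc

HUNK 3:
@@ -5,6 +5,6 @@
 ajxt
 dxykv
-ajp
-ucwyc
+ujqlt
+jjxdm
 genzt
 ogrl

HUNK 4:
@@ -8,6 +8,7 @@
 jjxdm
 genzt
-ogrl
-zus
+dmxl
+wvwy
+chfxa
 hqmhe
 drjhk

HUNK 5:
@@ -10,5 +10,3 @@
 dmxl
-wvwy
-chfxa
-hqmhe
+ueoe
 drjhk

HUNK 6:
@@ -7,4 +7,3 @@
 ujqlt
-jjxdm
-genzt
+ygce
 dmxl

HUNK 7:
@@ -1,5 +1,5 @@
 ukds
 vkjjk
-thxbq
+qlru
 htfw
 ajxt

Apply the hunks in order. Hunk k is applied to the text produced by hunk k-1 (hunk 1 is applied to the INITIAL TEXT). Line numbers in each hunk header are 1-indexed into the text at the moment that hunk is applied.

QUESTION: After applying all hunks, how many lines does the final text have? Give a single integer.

Hunk 1: at line 4 remove [okrk,ggs] add [ajp,ucwyc] -> 12 lines: ukds vkjjk thxbq htfw uqona ajp ucwyc genzt ogrl zus hqmhe drjhk
Hunk 2: at line 3 remove [uqona] add [ajxt,dxykv] -> 13 lines: ukds vkjjk thxbq htfw ajxt dxykv ajp ucwyc genzt ogrl zus hqmhe drjhk
Hunk 3: at line 5 remove [ajp,ucwyc] add [ujqlt,jjxdm] -> 13 lines: ukds vkjjk thxbq htfw ajxt dxykv ujqlt jjxdm genzt ogrl zus hqmhe drjhk
Hunk 4: at line 8 remove [ogrl,zus] add [dmxl,wvwy,chfxa] -> 14 lines: ukds vkjjk thxbq htfw ajxt dxykv ujqlt jjxdm genzt dmxl wvwy chfxa hqmhe drjhk
Hunk 5: at line 10 remove [wvwy,chfxa,hqmhe] add [ueoe] -> 12 lines: ukds vkjjk thxbq htfw ajxt dxykv ujqlt jjxdm genzt dmxl ueoe drjhk
Hunk 6: at line 7 remove [jjxdm,genzt] add [ygce] -> 11 lines: ukds vkjjk thxbq htfw ajxt dxykv ujqlt ygce dmxl ueoe drjhk
Hunk 7: at line 1 remove [thxbq] add [qlru] -> 11 lines: ukds vkjjk qlru htfw ajxt dxykv ujqlt ygce dmxl ueoe drjhk
Final line count: 11

Answer: 11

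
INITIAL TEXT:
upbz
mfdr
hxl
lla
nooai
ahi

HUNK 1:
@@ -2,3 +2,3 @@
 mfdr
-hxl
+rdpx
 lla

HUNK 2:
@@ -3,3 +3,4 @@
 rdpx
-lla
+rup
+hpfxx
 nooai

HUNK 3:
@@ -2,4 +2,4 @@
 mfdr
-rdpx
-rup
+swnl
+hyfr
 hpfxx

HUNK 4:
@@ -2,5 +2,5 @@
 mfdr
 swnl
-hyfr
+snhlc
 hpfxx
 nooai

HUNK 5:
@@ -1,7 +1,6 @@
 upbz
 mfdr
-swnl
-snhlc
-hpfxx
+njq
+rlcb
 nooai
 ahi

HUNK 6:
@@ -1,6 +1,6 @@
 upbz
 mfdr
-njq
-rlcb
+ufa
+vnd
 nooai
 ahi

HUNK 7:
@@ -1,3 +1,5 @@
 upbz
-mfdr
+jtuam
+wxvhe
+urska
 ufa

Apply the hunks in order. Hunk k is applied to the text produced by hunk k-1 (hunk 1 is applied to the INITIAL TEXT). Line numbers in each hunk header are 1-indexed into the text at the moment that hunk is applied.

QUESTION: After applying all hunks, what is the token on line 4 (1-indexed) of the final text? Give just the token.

Hunk 1: at line 2 remove [hxl] add [rdpx] -> 6 lines: upbz mfdr rdpx lla nooai ahi
Hunk 2: at line 3 remove [lla] add [rup,hpfxx] -> 7 lines: upbz mfdr rdpx rup hpfxx nooai ahi
Hunk 3: at line 2 remove [rdpx,rup] add [swnl,hyfr] -> 7 lines: upbz mfdr swnl hyfr hpfxx nooai ahi
Hunk 4: at line 2 remove [hyfr] add [snhlc] -> 7 lines: upbz mfdr swnl snhlc hpfxx nooai ahi
Hunk 5: at line 1 remove [swnl,snhlc,hpfxx] add [njq,rlcb] -> 6 lines: upbz mfdr njq rlcb nooai ahi
Hunk 6: at line 1 remove [njq,rlcb] add [ufa,vnd] -> 6 lines: upbz mfdr ufa vnd nooai ahi
Hunk 7: at line 1 remove [mfdr] add [jtuam,wxvhe,urska] -> 8 lines: upbz jtuam wxvhe urska ufa vnd nooai ahi
Final line 4: urska

Answer: urska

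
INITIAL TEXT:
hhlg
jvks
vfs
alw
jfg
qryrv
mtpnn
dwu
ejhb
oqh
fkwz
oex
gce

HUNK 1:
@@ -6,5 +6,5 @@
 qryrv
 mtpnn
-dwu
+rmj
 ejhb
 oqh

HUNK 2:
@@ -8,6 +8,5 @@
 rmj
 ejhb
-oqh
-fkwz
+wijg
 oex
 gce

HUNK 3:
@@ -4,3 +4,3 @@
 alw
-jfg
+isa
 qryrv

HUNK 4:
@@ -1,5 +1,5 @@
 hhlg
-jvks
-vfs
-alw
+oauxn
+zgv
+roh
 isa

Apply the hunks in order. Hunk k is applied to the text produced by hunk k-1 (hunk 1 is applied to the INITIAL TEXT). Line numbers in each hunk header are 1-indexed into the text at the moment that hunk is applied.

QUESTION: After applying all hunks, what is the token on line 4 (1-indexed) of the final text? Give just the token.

Answer: roh

Derivation:
Hunk 1: at line 6 remove [dwu] add [rmj] -> 13 lines: hhlg jvks vfs alw jfg qryrv mtpnn rmj ejhb oqh fkwz oex gce
Hunk 2: at line 8 remove [oqh,fkwz] add [wijg] -> 12 lines: hhlg jvks vfs alw jfg qryrv mtpnn rmj ejhb wijg oex gce
Hunk 3: at line 4 remove [jfg] add [isa] -> 12 lines: hhlg jvks vfs alw isa qryrv mtpnn rmj ejhb wijg oex gce
Hunk 4: at line 1 remove [jvks,vfs,alw] add [oauxn,zgv,roh] -> 12 lines: hhlg oauxn zgv roh isa qryrv mtpnn rmj ejhb wijg oex gce
Final line 4: roh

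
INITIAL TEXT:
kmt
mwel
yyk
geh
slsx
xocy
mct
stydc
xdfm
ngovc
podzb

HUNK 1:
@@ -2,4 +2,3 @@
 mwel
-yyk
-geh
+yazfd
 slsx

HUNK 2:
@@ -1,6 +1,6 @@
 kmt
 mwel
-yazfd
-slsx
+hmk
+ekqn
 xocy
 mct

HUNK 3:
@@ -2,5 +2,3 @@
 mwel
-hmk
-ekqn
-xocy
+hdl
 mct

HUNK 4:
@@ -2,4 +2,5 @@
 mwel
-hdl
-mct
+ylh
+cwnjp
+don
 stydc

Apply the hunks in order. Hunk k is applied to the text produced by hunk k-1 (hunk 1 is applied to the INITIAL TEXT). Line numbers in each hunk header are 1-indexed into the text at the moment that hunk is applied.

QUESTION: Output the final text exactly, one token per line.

Hunk 1: at line 2 remove [yyk,geh] add [yazfd] -> 10 lines: kmt mwel yazfd slsx xocy mct stydc xdfm ngovc podzb
Hunk 2: at line 1 remove [yazfd,slsx] add [hmk,ekqn] -> 10 lines: kmt mwel hmk ekqn xocy mct stydc xdfm ngovc podzb
Hunk 3: at line 2 remove [hmk,ekqn,xocy] add [hdl] -> 8 lines: kmt mwel hdl mct stydc xdfm ngovc podzb
Hunk 4: at line 2 remove [hdl,mct] add [ylh,cwnjp,don] -> 9 lines: kmt mwel ylh cwnjp don stydc xdfm ngovc podzb

Answer: kmt
mwel
ylh
cwnjp
don
stydc
xdfm
ngovc
podzb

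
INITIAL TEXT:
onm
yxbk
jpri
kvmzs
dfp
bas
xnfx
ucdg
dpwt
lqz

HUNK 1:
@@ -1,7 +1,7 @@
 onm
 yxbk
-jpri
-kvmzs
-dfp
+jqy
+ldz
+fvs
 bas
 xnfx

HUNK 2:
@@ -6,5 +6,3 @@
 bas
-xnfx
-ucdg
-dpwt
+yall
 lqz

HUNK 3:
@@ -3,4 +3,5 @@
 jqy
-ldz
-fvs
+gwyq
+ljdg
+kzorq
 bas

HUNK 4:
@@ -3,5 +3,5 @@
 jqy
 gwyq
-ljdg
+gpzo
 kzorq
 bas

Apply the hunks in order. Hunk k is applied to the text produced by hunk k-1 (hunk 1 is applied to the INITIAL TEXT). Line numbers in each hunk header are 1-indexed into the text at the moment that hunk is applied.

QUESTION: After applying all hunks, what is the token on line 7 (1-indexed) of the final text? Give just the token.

Hunk 1: at line 1 remove [jpri,kvmzs,dfp] add [jqy,ldz,fvs] -> 10 lines: onm yxbk jqy ldz fvs bas xnfx ucdg dpwt lqz
Hunk 2: at line 6 remove [xnfx,ucdg,dpwt] add [yall] -> 8 lines: onm yxbk jqy ldz fvs bas yall lqz
Hunk 3: at line 3 remove [ldz,fvs] add [gwyq,ljdg,kzorq] -> 9 lines: onm yxbk jqy gwyq ljdg kzorq bas yall lqz
Hunk 4: at line 3 remove [ljdg] add [gpzo] -> 9 lines: onm yxbk jqy gwyq gpzo kzorq bas yall lqz
Final line 7: bas

Answer: bas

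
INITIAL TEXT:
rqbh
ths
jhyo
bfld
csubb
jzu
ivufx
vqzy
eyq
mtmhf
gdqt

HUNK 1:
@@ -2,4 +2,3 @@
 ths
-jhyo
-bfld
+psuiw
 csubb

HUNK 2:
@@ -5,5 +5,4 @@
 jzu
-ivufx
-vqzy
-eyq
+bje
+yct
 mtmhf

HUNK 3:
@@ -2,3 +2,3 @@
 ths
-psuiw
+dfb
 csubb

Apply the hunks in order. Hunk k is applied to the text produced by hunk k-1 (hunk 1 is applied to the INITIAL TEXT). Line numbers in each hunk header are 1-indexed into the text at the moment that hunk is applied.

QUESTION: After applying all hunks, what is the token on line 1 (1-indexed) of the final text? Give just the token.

Hunk 1: at line 2 remove [jhyo,bfld] add [psuiw] -> 10 lines: rqbh ths psuiw csubb jzu ivufx vqzy eyq mtmhf gdqt
Hunk 2: at line 5 remove [ivufx,vqzy,eyq] add [bje,yct] -> 9 lines: rqbh ths psuiw csubb jzu bje yct mtmhf gdqt
Hunk 3: at line 2 remove [psuiw] add [dfb] -> 9 lines: rqbh ths dfb csubb jzu bje yct mtmhf gdqt
Final line 1: rqbh

Answer: rqbh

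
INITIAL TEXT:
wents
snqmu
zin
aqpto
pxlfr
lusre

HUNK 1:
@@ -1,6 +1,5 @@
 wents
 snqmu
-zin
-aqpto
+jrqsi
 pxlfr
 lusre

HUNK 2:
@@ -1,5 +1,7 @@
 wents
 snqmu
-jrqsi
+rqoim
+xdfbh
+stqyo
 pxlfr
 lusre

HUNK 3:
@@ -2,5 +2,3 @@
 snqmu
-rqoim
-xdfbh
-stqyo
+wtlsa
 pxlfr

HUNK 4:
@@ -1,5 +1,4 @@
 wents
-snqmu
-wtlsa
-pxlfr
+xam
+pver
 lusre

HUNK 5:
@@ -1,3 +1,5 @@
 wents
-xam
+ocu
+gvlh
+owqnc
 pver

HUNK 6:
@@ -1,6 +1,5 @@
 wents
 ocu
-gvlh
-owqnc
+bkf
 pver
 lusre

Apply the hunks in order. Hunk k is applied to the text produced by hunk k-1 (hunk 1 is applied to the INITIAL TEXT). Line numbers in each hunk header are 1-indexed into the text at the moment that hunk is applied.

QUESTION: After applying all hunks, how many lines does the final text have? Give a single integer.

Answer: 5

Derivation:
Hunk 1: at line 1 remove [zin,aqpto] add [jrqsi] -> 5 lines: wents snqmu jrqsi pxlfr lusre
Hunk 2: at line 1 remove [jrqsi] add [rqoim,xdfbh,stqyo] -> 7 lines: wents snqmu rqoim xdfbh stqyo pxlfr lusre
Hunk 3: at line 2 remove [rqoim,xdfbh,stqyo] add [wtlsa] -> 5 lines: wents snqmu wtlsa pxlfr lusre
Hunk 4: at line 1 remove [snqmu,wtlsa,pxlfr] add [xam,pver] -> 4 lines: wents xam pver lusre
Hunk 5: at line 1 remove [xam] add [ocu,gvlh,owqnc] -> 6 lines: wents ocu gvlh owqnc pver lusre
Hunk 6: at line 1 remove [gvlh,owqnc] add [bkf] -> 5 lines: wents ocu bkf pver lusre
Final line count: 5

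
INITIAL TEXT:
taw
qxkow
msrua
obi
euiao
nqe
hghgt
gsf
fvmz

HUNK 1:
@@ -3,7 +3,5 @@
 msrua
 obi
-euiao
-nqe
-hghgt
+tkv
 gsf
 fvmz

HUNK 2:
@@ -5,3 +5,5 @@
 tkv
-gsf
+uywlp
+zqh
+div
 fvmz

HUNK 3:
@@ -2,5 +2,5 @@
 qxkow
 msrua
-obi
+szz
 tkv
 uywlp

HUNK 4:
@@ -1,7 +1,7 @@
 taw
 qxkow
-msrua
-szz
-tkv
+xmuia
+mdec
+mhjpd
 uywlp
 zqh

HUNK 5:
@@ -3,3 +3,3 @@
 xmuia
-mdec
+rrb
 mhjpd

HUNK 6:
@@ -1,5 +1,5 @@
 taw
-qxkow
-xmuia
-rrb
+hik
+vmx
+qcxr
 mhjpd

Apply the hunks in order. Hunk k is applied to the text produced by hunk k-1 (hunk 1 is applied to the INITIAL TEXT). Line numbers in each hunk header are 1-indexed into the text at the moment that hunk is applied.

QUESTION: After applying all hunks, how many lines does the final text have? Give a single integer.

Hunk 1: at line 3 remove [euiao,nqe,hghgt] add [tkv] -> 7 lines: taw qxkow msrua obi tkv gsf fvmz
Hunk 2: at line 5 remove [gsf] add [uywlp,zqh,div] -> 9 lines: taw qxkow msrua obi tkv uywlp zqh div fvmz
Hunk 3: at line 2 remove [obi] add [szz] -> 9 lines: taw qxkow msrua szz tkv uywlp zqh div fvmz
Hunk 4: at line 1 remove [msrua,szz,tkv] add [xmuia,mdec,mhjpd] -> 9 lines: taw qxkow xmuia mdec mhjpd uywlp zqh div fvmz
Hunk 5: at line 3 remove [mdec] add [rrb] -> 9 lines: taw qxkow xmuia rrb mhjpd uywlp zqh div fvmz
Hunk 6: at line 1 remove [qxkow,xmuia,rrb] add [hik,vmx,qcxr] -> 9 lines: taw hik vmx qcxr mhjpd uywlp zqh div fvmz
Final line count: 9

Answer: 9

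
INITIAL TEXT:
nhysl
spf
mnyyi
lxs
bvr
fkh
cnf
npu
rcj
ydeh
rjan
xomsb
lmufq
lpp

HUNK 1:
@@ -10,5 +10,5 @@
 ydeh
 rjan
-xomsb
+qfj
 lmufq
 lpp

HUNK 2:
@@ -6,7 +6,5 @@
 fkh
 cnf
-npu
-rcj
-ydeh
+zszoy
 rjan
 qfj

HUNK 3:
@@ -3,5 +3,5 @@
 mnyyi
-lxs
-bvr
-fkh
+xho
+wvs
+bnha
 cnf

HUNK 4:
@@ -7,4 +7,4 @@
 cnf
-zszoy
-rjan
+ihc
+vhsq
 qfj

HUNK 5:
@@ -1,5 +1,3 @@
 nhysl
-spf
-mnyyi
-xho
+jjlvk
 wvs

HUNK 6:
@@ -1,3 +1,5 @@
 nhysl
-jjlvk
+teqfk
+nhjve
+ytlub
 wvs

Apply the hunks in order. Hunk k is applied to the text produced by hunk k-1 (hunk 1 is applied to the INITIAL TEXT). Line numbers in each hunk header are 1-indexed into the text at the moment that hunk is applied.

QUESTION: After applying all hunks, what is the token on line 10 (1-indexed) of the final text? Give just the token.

Answer: qfj

Derivation:
Hunk 1: at line 10 remove [xomsb] add [qfj] -> 14 lines: nhysl spf mnyyi lxs bvr fkh cnf npu rcj ydeh rjan qfj lmufq lpp
Hunk 2: at line 6 remove [npu,rcj,ydeh] add [zszoy] -> 12 lines: nhysl spf mnyyi lxs bvr fkh cnf zszoy rjan qfj lmufq lpp
Hunk 3: at line 3 remove [lxs,bvr,fkh] add [xho,wvs,bnha] -> 12 lines: nhysl spf mnyyi xho wvs bnha cnf zszoy rjan qfj lmufq lpp
Hunk 4: at line 7 remove [zszoy,rjan] add [ihc,vhsq] -> 12 lines: nhysl spf mnyyi xho wvs bnha cnf ihc vhsq qfj lmufq lpp
Hunk 5: at line 1 remove [spf,mnyyi,xho] add [jjlvk] -> 10 lines: nhysl jjlvk wvs bnha cnf ihc vhsq qfj lmufq lpp
Hunk 6: at line 1 remove [jjlvk] add [teqfk,nhjve,ytlub] -> 12 lines: nhysl teqfk nhjve ytlub wvs bnha cnf ihc vhsq qfj lmufq lpp
Final line 10: qfj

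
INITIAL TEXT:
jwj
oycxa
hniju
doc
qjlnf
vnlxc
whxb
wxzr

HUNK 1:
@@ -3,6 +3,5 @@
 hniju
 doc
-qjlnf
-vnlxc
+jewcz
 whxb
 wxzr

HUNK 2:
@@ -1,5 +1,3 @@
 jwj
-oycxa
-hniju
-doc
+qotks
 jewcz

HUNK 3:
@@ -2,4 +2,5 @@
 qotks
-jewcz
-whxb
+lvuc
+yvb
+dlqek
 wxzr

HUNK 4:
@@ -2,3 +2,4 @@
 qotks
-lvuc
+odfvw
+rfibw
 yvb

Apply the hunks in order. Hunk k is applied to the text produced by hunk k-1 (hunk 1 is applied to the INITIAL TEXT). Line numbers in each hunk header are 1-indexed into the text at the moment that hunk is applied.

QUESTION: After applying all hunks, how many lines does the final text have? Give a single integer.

Answer: 7

Derivation:
Hunk 1: at line 3 remove [qjlnf,vnlxc] add [jewcz] -> 7 lines: jwj oycxa hniju doc jewcz whxb wxzr
Hunk 2: at line 1 remove [oycxa,hniju,doc] add [qotks] -> 5 lines: jwj qotks jewcz whxb wxzr
Hunk 3: at line 2 remove [jewcz,whxb] add [lvuc,yvb,dlqek] -> 6 lines: jwj qotks lvuc yvb dlqek wxzr
Hunk 4: at line 2 remove [lvuc] add [odfvw,rfibw] -> 7 lines: jwj qotks odfvw rfibw yvb dlqek wxzr
Final line count: 7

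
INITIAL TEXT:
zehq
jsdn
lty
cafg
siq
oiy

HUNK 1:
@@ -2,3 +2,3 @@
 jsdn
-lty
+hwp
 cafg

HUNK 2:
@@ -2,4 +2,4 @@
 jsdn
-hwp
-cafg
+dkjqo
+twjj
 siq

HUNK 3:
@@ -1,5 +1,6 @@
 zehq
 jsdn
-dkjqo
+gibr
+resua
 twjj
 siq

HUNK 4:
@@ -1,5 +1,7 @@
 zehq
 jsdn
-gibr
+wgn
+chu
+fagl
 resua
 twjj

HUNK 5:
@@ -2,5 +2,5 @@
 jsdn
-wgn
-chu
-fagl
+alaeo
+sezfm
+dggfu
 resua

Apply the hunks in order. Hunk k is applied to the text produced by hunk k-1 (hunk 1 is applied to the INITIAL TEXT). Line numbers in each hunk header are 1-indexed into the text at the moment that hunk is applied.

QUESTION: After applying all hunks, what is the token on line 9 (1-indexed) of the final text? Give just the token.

Answer: oiy

Derivation:
Hunk 1: at line 2 remove [lty] add [hwp] -> 6 lines: zehq jsdn hwp cafg siq oiy
Hunk 2: at line 2 remove [hwp,cafg] add [dkjqo,twjj] -> 6 lines: zehq jsdn dkjqo twjj siq oiy
Hunk 3: at line 1 remove [dkjqo] add [gibr,resua] -> 7 lines: zehq jsdn gibr resua twjj siq oiy
Hunk 4: at line 1 remove [gibr] add [wgn,chu,fagl] -> 9 lines: zehq jsdn wgn chu fagl resua twjj siq oiy
Hunk 5: at line 2 remove [wgn,chu,fagl] add [alaeo,sezfm,dggfu] -> 9 lines: zehq jsdn alaeo sezfm dggfu resua twjj siq oiy
Final line 9: oiy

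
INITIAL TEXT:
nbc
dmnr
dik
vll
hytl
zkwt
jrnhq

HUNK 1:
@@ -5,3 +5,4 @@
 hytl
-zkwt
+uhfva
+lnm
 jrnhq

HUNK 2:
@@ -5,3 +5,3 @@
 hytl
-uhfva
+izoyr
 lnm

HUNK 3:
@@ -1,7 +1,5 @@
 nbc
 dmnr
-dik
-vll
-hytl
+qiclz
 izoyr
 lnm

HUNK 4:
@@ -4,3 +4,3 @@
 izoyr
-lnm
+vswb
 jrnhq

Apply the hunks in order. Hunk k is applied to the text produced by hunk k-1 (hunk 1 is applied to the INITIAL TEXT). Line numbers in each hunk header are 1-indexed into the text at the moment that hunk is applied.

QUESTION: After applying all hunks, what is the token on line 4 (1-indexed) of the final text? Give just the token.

Hunk 1: at line 5 remove [zkwt] add [uhfva,lnm] -> 8 lines: nbc dmnr dik vll hytl uhfva lnm jrnhq
Hunk 2: at line 5 remove [uhfva] add [izoyr] -> 8 lines: nbc dmnr dik vll hytl izoyr lnm jrnhq
Hunk 3: at line 1 remove [dik,vll,hytl] add [qiclz] -> 6 lines: nbc dmnr qiclz izoyr lnm jrnhq
Hunk 4: at line 4 remove [lnm] add [vswb] -> 6 lines: nbc dmnr qiclz izoyr vswb jrnhq
Final line 4: izoyr

Answer: izoyr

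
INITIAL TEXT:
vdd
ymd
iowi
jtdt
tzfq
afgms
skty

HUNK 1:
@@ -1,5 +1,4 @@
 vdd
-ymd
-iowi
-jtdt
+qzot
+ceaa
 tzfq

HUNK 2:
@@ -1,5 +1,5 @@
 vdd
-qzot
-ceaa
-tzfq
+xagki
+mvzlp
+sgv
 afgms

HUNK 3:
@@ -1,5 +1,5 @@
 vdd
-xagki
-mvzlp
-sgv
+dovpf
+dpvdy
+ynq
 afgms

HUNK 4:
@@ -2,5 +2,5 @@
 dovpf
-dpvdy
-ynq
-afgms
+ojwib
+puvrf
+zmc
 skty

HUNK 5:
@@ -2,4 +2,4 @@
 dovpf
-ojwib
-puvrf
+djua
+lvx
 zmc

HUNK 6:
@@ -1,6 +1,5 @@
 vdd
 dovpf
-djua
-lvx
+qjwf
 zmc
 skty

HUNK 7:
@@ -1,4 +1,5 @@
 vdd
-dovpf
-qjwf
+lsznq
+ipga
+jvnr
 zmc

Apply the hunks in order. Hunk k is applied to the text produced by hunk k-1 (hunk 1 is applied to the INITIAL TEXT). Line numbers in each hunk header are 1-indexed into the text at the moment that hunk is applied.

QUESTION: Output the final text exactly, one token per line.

Answer: vdd
lsznq
ipga
jvnr
zmc
skty

Derivation:
Hunk 1: at line 1 remove [ymd,iowi,jtdt] add [qzot,ceaa] -> 6 lines: vdd qzot ceaa tzfq afgms skty
Hunk 2: at line 1 remove [qzot,ceaa,tzfq] add [xagki,mvzlp,sgv] -> 6 lines: vdd xagki mvzlp sgv afgms skty
Hunk 3: at line 1 remove [xagki,mvzlp,sgv] add [dovpf,dpvdy,ynq] -> 6 lines: vdd dovpf dpvdy ynq afgms skty
Hunk 4: at line 2 remove [dpvdy,ynq,afgms] add [ojwib,puvrf,zmc] -> 6 lines: vdd dovpf ojwib puvrf zmc skty
Hunk 5: at line 2 remove [ojwib,puvrf] add [djua,lvx] -> 6 lines: vdd dovpf djua lvx zmc skty
Hunk 6: at line 1 remove [djua,lvx] add [qjwf] -> 5 lines: vdd dovpf qjwf zmc skty
Hunk 7: at line 1 remove [dovpf,qjwf] add [lsznq,ipga,jvnr] -> 6 lines: vdd lsznq ipga jvnr zmc skty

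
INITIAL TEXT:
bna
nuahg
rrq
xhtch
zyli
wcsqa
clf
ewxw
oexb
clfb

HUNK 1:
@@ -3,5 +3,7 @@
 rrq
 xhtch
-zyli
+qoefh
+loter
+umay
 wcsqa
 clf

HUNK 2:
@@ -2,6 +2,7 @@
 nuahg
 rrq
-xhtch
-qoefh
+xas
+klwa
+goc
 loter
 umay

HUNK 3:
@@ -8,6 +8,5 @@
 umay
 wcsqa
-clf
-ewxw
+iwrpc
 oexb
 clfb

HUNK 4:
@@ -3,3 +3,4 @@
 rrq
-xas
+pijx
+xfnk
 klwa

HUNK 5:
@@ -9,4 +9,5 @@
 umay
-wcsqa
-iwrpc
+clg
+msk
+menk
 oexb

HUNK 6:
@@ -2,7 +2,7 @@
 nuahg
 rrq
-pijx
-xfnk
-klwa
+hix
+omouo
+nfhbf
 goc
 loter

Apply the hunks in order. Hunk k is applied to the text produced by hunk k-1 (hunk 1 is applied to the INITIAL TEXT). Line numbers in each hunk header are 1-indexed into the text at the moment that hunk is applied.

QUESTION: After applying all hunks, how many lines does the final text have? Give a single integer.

Hunk 1: at line 3 remove [zyli] add [qoefh,loter,umay] -> 12 lines: bna nuahg rrq xhtch qoefh loter umay wcsqa clf ewxw oexb clfb
Hunk 2: at line 2 remove [xhtch,qoefh] add [xas,klwa,goc] -> 13 lines: bna nuahg rrq xas klwa goc loter umay wcsqa clf ewxw oexb clfb
Hunk 3: at line 8 remove [clf,ewxw] add [iwrpc] -> 12 lines: bna nuahg rrq xas klwa goc loter umay wcsqa iwrpc oexb clfb
Hunk 4: at line 3 remove [xas] add [pijx,xfnk] -> 13 lines: bna nuahg rrq pijx xfnk klwa goc loter umay wcsqa iwrpc oexb clfb
Hunk 5: at line 9 remove [wcsqa,iwrpc] add [clg,msk,menk] -> 14 lines: bna nuahg rrq pijx xfnk klwa goc loter umay clg msk menk oexb clfb
Hunk 6: at line 2 remove [pijx,xfnk,klwa] add [hix,omouo,nfhbf] -> 14 lines: bna nuahg rrq hix omouo nfhbf goc loter umay clg msk menk oexb clfb
Final line count: 14

Answer: 14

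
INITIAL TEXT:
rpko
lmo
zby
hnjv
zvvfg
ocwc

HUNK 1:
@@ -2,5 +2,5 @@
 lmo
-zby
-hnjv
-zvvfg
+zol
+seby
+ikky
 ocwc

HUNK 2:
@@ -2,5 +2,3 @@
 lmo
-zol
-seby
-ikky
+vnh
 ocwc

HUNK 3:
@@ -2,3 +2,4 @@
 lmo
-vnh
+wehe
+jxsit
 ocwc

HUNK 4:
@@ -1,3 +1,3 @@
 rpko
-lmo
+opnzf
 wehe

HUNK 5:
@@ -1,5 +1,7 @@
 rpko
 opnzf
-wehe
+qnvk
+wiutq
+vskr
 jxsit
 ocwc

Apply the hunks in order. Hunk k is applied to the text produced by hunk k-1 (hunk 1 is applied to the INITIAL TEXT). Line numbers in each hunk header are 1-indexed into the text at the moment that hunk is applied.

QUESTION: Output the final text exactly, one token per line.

Answer: rpko
opnzf
qnvk
wiutq
vskr
jxsit
ocwc

Derivation:
Hunk 1: at line 2 remove [zby,hnjv,zvvfg] add [zol,seby,ikky] -> 6 lines: rpko lmo zol seby ikky ocwc
Hunk 2: at line 2 remove [zol,seby,ikky] add [vnh] -> 4 lines: rpko lmo vnh ocwc
Hunk 3: at line 2 remove [vnh] add [wehe,jxsit] -> 5 lines: rpko lmo wehe jxsit ocwc
Hunk 4: at line 1 remove [lmo] add [opnzf] -> 5 lines: rpko opnzf wehe jxsit ocwc
Hunk 5: at line 1 remove [wehe] add [qnvk,wiutq,vskr] -> 7 lines: rpko opnzf qnvk wiutq vskr jxsit ocwc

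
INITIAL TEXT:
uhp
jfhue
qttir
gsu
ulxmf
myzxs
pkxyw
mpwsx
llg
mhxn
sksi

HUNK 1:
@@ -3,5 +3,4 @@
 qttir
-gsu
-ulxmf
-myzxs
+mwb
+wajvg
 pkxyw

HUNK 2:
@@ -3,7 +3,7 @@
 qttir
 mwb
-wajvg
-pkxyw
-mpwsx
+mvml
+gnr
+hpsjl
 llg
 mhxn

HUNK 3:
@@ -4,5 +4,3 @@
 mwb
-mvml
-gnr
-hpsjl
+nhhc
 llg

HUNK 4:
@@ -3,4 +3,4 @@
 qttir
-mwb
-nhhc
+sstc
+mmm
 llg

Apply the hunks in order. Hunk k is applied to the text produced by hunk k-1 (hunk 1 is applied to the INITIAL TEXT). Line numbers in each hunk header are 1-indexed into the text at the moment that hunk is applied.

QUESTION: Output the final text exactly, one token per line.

Hunk 1: at line 3 remove [gsu,ulxmf,myzxs] add [mwb,wajvg] -> 10 lines: uhp jfhue qttir mwb wajvg pkxyw mpwsx llg mhxn sksi
Hunk 2: at line 3 remove [wajvg,pkxyw,mpwsx] add [mvml,gnr,hpsjl] -> 10 lines: uhp jfhue qttir mwb mvml gnr hpsjl llg mhxn sksi
Hunk 3: at line 4 remove [mvml,gnr,hpsjl] add [nhhc] -> 8 lines: uhp jfhue qttir mwb nhhc llg mhxn sksi
Hunk 4: at line 3 remove [mwb,nhhc] add [sstc,mmm] -> 8 lines: uhp jfhue qttir sstc mmm llg mhxn sksi

Answer: uhp
jfhue
qttir
sstc
mmm
llg
mhxn
sksi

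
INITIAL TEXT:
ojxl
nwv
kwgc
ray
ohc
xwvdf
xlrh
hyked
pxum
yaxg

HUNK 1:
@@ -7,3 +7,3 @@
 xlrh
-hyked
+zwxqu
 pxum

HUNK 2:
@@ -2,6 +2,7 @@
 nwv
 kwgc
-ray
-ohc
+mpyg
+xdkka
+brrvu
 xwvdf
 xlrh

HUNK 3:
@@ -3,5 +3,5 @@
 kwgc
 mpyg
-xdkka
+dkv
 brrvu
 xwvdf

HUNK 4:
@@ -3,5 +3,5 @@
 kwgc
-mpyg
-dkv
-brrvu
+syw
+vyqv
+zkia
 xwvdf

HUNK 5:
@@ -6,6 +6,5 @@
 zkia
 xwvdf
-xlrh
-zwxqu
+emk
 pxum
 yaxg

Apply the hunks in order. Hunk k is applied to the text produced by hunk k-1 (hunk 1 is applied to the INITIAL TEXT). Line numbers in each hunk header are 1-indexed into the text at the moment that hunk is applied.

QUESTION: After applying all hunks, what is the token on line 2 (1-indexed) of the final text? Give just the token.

Answer: nwv

Derivation:
Hunk 1: at line 7 remove [hyked] add [zwxqu] -> 10 lines: ojxl nwv kwgc ray ohc xwvdf xlrh zwxqu pxum yaxg
Hunk 2: at line 2 remove [ray,ohc] add [mpyg,xdkka,brrvu] -> 11 lines: ojxl nwv kwgc mpyg xdkka brrvu xwvdf xlrh zwxqu pxum yaxg
Hunk 3: at line 3 remove [xdkka] add [dkv] -> 11 lines: ojxl nwv kwgc mpyg dkv brrvu xwvdf xlrh zwxqu pxum yaxg
Hunk 4: at line 3 remove [mpyg,dkv,brrvu] add [syw,vyqv,zkia] -> 11 lines: ojxl nwv kwgc syw vyqv zkia xwvdf xlrh zwxqu pxum yaxg
Hunk 5: at line 6 remove [xlrh,zwxqu] add [emk] -> 10 lines: ojxl nwv kwgc syw vyqv zkia xwvdf emk pxum yaxg
Final line 2: nwv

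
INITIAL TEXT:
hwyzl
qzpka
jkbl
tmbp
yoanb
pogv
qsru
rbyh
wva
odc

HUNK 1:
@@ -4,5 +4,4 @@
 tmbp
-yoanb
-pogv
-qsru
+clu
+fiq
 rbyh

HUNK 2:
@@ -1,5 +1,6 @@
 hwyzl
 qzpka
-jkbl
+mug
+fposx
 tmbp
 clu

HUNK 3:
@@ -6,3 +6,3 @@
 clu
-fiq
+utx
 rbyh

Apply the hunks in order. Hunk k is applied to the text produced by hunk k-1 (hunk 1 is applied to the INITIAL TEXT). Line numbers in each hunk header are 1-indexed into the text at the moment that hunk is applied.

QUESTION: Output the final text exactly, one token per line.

Hunk 1: at line 4 remove [yoanb,pogv,qsru] add [clu,fiq] -> 9 lines: hwyzl qzpka jkbl tmbp clu fiq rbyh wva odc
Hunk 2: at line 1 remove [jkbl] add [mug,fposx] -> 10 lines: hwyzl qzpka mug fposx tmbp clu fiq rbyh wva odc
Hunk 3: at line 6 remove [fiq] add [utx] -> 10 lines: hwyzl qzpka mug fposx tmbp clu utx rbyh wva odc

Answer: hwyzl
qzpka
mug
fposx
tmbp
clu
utx
rbyh
wva
odc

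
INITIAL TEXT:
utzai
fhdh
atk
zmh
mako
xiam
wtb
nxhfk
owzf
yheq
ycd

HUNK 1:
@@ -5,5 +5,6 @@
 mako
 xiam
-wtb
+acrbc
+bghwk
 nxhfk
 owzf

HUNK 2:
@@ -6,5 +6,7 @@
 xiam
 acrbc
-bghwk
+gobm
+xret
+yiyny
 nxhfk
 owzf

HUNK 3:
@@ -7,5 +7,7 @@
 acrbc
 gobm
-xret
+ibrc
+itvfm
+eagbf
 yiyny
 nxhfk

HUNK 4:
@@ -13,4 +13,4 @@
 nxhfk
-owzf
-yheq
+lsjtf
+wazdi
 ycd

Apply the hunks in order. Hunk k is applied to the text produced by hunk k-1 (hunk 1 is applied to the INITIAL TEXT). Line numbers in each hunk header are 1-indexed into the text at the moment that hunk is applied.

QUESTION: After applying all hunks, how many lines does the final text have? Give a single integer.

Hunk 1: at line 5 remove [wtb] add [acrbc,bghwk] -> 12 lines: utzai fhdh atk zmh mako xiam acrbc bghwk nxhfk owzf yheq ycd
Hunk 2: at line 6 remove [bghwk] add [gobm,xret,yiyny] -> 14 lines: utzai fhdh atk zmh mako xiam acrbc gobm xret yiyny nxhfk owzf yheq ycd
Hunk 3: at line 7 remove [xret] add [ibrc,itvfm,eagbf] -> 16 lines: utzai fhdh atk zmh mako xiam acrbc gobm ibrc itvfm eagbf yiyny nxhfk owzf yheq ycd
Hunk 4: at line 13 remove [owzf,yheq] add [lsjtf,wazdi] -> 16 lines: utzai fhdh atk zmh mako xiam acrbc gobm ibrc itvfm eagbf yiyny nxhfk lsjtf wazdi ycd
Final line count: 16

Answer: 16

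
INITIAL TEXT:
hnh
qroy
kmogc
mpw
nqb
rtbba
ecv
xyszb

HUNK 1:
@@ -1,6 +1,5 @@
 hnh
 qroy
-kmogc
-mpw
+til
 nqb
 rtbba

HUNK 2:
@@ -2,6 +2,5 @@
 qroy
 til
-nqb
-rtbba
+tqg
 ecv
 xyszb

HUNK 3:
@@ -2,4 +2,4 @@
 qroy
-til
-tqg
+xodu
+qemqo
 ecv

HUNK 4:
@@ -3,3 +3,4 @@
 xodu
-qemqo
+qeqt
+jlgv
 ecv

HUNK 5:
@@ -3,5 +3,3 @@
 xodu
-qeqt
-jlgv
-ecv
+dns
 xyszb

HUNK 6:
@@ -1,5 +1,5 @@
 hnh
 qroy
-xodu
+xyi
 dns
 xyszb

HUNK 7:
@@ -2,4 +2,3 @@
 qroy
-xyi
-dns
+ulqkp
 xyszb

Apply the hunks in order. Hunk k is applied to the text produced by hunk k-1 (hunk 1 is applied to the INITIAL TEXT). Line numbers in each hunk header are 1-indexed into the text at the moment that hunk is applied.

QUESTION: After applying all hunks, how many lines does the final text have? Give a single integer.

Hunk 1: at line 1 remove [kmogc,mpw] add [til] -> 7 lines: hnh qroy til nqb rtbba ecv xyszb
Hunk 2: at line 2 remove [nqb,rtbba] add [tqg] -> 6 lines: hnh qroy til tqg ecv xyszb
Hunk 3: at line 2 remove [til,tqg] add [xodu,qemqo] -> 6 lines: hnh qroy xodu qemqo ecv xyszb
Hunk 4: at line 3 remove [qemqo] add [qeqt,jlgv] -> 7 lines: hnh qroy xodu qeqt jlgv ecv xyszb
Hunk 5: at line 3 remove [qeqt,jlgv,ecv] add [dns] -> 5 lines: hnh qroy xodu dns xyszb
Hunk 6: at line 1 remove [xodu] add [xyi] -> 5 lines: hnh qroy xyi dns xyszb
Hunk 7: at line 2 remove [xyi,dns] add [ulqkp] -> 4 lines: hnh qroy ulqkp xyszb
Final line count: 4

Answer: 4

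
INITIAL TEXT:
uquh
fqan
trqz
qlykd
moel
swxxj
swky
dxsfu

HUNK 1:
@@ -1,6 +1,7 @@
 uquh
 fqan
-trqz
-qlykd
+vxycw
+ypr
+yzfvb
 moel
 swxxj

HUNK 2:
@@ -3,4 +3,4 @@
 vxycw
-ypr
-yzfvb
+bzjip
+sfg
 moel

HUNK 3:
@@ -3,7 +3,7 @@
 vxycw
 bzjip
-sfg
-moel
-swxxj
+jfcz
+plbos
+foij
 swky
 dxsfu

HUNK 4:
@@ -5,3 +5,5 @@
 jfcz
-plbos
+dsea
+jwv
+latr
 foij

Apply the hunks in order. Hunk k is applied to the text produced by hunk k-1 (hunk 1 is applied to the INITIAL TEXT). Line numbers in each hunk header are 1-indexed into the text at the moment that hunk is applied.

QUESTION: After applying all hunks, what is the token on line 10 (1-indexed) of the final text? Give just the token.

Hunk 1: at line 1 remove [trqz,qlykd] add [vxycw,ypr,yzfvb] -> 9 lines: uquh fqan vxycw ypr yzfvb moel swxxj swky dxsfu
Hunk 2: at line 3 remove [ypr,yzfvb] add [bzjip,sfg] -> 9 lines: uquh fqan vxycw bzjip sfg moel swxxj swky dxsfu
Hunk 3: at line 3 remove [sfg,moel,swxxj] add [jfcz,plbos,foij] -> 9 lines: uquh fqan vxycw bzjip jfcz plbos foij swky dxsfu
Hunk 4: at line 5 remove [plbos] add [dsea,jwv,latr] -> 11 lines: uquh fqan vxycw bzjip jfcz dsea jwv latr foij swky dxsfu
Final line 10: swky

Answer: swky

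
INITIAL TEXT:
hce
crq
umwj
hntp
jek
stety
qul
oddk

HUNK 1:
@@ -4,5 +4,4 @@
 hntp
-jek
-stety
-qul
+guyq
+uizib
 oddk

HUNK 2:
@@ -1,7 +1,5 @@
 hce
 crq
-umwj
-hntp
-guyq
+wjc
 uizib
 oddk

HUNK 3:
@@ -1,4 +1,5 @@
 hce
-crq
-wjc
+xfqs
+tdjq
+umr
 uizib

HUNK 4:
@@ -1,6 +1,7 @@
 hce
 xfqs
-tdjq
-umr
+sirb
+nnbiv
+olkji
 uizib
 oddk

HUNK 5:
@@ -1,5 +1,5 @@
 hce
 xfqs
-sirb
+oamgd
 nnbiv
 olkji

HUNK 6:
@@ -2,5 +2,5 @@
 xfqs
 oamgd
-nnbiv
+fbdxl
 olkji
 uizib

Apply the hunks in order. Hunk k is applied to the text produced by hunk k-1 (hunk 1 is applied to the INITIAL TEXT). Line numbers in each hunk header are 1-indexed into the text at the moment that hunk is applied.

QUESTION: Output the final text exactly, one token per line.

Hunk 1: at line 4 remove [jek,stety,qul] add [guyq,uizib] -> 7 lines: hce crq umwj hntp guyq uizib oddk
Hunk 2: at line 1 remove [umwj,hntp,guyq] add [wjc] -> 5 lines: hce crq wjc uizib oddk
Hunk 3: at line 1 remove [crq,wjc] add [xfqs,tdjq,umr] -> 6 lines: hce xfqs tdjq umr uizib oddk
Hunk 4: at line 1 remove [tdjq,umr] add [sirb,nnbiv,olkji] -> 7 lines: hce xfqs sirb nnbiv olkji uizib oddk
Hunk 5: at line 1 remove [sirb] add [oamgd] -> 7 lines: hce xfqs oamgd nnbiv olkji uizib oddk
Hunk 6: at line 2 remove [nnbiv] add [fbdxl] -> 7 lines: hce xfqs oamgd fbdxl olkji uizib oddk

Answer: hce
xfqs
oamgd
fbdxl
olkji
uizib
oddk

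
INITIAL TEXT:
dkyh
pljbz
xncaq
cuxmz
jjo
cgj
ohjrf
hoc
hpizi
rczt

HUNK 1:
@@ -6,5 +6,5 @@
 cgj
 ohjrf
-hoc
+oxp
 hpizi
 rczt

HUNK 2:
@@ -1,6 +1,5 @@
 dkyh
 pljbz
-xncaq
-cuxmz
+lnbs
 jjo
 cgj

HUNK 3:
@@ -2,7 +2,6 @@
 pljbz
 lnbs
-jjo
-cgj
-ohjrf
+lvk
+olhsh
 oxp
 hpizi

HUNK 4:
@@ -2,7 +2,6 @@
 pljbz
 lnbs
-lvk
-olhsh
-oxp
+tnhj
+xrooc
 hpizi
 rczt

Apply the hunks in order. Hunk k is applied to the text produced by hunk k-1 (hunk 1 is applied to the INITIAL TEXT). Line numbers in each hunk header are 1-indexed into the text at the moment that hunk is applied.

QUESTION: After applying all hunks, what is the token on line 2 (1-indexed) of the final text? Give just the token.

Hunk 1: at line 6 remove [hoc] add [oxp] -> 10 lines: dkyh pljbz xncaq cuxmz jjo cgj ohjrf oxp hpizi rczt
Hunk 2: at line 1 remove [xncaq,cuxmz] add [lnbs] -> 9 lines: dkyh pljbz lnbs jjo cgj ohjrf oxp hpizi rczt
Hunk 3: at line 2 remove [jjo,cgj,ohjrf] add [lvk,olhsh] -> 8 lines: dkyh pljbz lnbs lvk olhsh oxp hpizi rczt
Hunk 4: at line 2 remove [lvk,olhsh,oxp] add [tnhj,xrooc] -> 7 lines: dkyh pljbz lnbs tnhj xrooc hpizi rczt
Final line 2: pljbz

Answer: pljbz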